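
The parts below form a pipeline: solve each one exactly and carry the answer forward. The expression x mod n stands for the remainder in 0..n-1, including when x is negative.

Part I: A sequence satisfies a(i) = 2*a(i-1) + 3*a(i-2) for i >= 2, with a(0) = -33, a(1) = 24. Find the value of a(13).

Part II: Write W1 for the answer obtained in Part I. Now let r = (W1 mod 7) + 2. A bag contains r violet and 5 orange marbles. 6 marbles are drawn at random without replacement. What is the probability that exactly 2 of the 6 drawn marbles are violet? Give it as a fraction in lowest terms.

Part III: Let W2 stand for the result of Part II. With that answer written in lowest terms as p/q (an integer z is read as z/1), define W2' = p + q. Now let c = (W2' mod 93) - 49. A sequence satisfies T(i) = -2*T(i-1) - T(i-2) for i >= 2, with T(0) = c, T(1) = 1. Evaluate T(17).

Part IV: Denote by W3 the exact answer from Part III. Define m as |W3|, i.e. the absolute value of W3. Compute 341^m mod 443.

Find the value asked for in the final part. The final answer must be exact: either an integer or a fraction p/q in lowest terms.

Part I: a(2) = 2*(24) + 3*(-33) = -51; iterating: a(2)=-51, a(3)=-30, a(4)=-213, a(5)=-516, a(6)=-1671, a(7)=-4890, a(8)=-14793, a(9)=-44256, a(10)=-132891, a(11)=-398550, a(12)=-1195773, a(13)=-3587196; answer -3587196
Part II: W1 = -3587196; r = 5; total draws C(10,6) = 210; favorable C(5,2)*C(5,4) = 50; P = 5/21; answer 5/21
Part III: W2 = 5/21; threaded value p + q = 26; c = -23; T(2) = -2*(1) - 1*(-23) = 21; iterating: T(2)=21, T(3)=-43, T(4)=65, T(5)=-87, T(6)=109, T(7)=-131, T(8)=153, T(9)=-175, T(10)=197, T(11)=-219, T(12)=241, T(13)=-263, T(14)=285, T(15)=-307, T(16)=329, T(17)=-351; answer -351
Part IV: W3 = -351; m = 351; squarings mod 443: 341^1=341, 341^2=215, 341^4=153, 341^8=373, 341^16=27, 341^32=286, 341^64=284, 341^128=30, 341^256=14; 341^351 = 341^1 * 341^2 * 341^4 * 341^8 * 341^16 * 341^64 * 341^256 = 248 (mod 443); answer 248

248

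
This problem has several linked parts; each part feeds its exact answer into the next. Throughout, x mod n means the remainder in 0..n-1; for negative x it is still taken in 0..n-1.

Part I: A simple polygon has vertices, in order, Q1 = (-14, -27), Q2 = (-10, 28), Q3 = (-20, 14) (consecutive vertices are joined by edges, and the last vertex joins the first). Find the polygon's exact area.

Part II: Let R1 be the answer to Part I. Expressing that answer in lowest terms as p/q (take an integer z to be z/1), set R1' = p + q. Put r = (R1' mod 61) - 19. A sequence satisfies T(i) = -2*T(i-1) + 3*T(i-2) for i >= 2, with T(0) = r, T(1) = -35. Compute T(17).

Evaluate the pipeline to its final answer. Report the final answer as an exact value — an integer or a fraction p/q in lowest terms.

-645700835

Part I: cross terms: (-14*28 - -10*-27)=-662, (-10*14 - -20*28)=420, (-20*-27 - -14*14)=736; twice the area = |494| = 494; area = 247; answer 247
Part II: R1 = 247; threaded value p + q = 248; r = -15; T(2) = -2*(-35) + 3*(-15) = 25; iterating: T(2)=25, T(3)=-155, T(4)=385, T(5)=-1235, T(6)=3625, T(7)=-10955, T(8)=32785, T(9)=-98435, T(10)=295225, T(11)=-885755, T(12)=2657185, T(13)=-7971635, T(14)=23914825, T(15)=-71744555, T(16)=215233585, T(17)=-645700835; answer -645700835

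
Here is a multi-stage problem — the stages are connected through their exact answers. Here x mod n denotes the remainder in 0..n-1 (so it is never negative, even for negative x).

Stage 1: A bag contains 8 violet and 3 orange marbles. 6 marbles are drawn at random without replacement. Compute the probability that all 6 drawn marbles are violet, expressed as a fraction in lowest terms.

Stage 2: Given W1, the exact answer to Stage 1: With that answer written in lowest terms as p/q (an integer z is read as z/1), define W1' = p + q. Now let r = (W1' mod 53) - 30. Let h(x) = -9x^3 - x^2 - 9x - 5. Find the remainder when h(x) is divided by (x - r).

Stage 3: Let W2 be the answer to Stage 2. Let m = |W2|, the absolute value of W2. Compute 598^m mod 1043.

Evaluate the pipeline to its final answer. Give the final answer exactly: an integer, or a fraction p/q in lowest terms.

274

Stage 1: total draws C(11,6) = 462; favorable C(8,6) = 28; P = 2/33; answer 2/33
Stage 2: W1 = 2/33; threaded value p + q = 35; r = 5; remainder = value at the root: -9*(5)^3 - 1*(5)^2 - 9*(5)^1 - 5 = (-1125) + (-25) + (-45) + (-5) = -1200; answer -1200
Stage 3: W2 = -1200; m = 1200; squarings mod 1043: 598^1=598, 598^2=898, 598^4=165, 598^8=107, 598^16=1019, 598^32=576, 598^64=102, 598^128=1017, 598^256=676, 598^512=142, 598^1024=347; 598^1200 = 598^16 * 598^32 * 598^128 * 598^1024 = 274 (mod 1043); answer 274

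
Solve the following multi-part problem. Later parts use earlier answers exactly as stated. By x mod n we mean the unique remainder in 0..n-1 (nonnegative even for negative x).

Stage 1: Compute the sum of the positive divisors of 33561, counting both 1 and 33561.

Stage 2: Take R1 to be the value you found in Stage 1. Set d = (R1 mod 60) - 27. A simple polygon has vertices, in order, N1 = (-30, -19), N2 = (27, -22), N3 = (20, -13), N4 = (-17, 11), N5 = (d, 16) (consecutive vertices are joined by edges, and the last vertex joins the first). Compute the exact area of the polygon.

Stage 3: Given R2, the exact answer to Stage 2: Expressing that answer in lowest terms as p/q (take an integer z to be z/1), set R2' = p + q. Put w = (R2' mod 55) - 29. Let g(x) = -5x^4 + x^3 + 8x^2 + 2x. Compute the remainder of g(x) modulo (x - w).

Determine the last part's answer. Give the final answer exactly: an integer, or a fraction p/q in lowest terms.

-366

Stage 1: 33561 = 3^3 * 11 * 113; sigma = (1 + 3 + 9 + 27) * (1 + 11) * (1 + 113) = 40 * 12 * 114 = 54720; answer 54720
Stage 2: R1 = 54720; d = -27; cross terms: (-30*-22 - 27*-19)=1173, (27*-13 - 20*-22)=89, (20*11 - -17*-13)=-1, (-17*16 - -27*11)=25, (-27*-19 - -30*16)=993; twice the area = |2279| = 2279; area = 2279/2; answer 2279/2
Stage 3: R2 = 2279/2; threaded value p + q = 2281; w = -3; remainder = value at the root: -5*(-3)^4 + 1*(-3)^3 + 8*(-3)^2 + 2*(-3)^1 = (-405) + (-27) + (72) + (-6) = -366; answer -366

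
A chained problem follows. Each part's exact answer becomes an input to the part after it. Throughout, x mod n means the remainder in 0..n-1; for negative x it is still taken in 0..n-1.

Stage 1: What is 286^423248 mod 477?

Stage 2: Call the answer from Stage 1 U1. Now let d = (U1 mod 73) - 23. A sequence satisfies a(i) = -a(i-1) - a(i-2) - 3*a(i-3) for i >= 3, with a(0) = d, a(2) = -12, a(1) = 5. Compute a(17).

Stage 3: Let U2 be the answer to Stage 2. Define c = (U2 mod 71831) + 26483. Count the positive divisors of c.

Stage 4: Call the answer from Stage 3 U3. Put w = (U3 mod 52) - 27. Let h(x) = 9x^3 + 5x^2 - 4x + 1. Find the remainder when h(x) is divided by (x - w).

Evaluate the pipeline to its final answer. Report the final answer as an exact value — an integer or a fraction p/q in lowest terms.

Stage 1: squarings mod 477: 286^1=286, 286^2=229, 286^4=448, 286^8=364, 286^16=367, 286^32=175, 286^64=97, 286^128=346, 286^256=466, 286^512=121, 286^1024=331, 286^2048=328, 286^4096=259, 286^8192=301, 286^16384=448, 286^32768=364, 286^65536=367, 286^131072=175, 286^262144=97; 286^423248 = 286^16 * 286^64 * 286^256 * 286^1024 * 286^4096 * 286^8192 * 286^16384 * 286^131072 * 286^262144 = 328 (mod 477); answer 328
Stage 2: U1 = 328; d = 13; a(3) = -1*(-12) - 1*(5) - 3*(13) = -32; iterating: a(3)=-32, a(4)=29, a(5)=39, a(6)=28, a(7)=-154, a(8)=9, a(9)=61, a(10)=392, a(11)=-480, a(12)=-95, a(13)=-601, a(14)=2136, a(15)=-1250, a(16)=917, a(17)=-6075; answer -6075
Stage 3: U2 = -6075; c = 92239; 92239 = 7 * 13177; number of divisors = (1+1) * (1+1) = 4; answer 4
Stage 4: U3 = 4; w = -23; remainder = value at the root: 9*(-23)^3 + 5*(-23)^2 - 4*(-23)^1 + 1 = (-109503) + (2645) + (92) + (1) = -106765; answer -106765

-106765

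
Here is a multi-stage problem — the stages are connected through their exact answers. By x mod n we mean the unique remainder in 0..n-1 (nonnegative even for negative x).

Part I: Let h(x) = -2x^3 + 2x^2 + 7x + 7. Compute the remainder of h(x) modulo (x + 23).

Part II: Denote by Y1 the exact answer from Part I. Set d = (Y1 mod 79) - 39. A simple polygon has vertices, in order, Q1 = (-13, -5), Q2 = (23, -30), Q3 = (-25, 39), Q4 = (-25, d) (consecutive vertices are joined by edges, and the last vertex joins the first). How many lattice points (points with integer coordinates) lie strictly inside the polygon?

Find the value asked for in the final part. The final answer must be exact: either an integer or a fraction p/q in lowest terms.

865

Part I: remainder = value at the root: -2*(-23)^3 + 2*(-23)^2 + 7*(-23)^1 + 7 = (24334) + (1058) + (-161) + (7) = 25238; answer 25238
Part II: Y1 = 25238; d = -2; cross terms: (-13*-30 - 23*-5)=505, (23*39 - -25*-30)=147, (-25*-2 - -25*39)=1025, (-25*-5 - -13*-2)=99; twice the area = |1776| = 1776; area = 888; boundary points = 1 + 3 + 41 + 3 = 48; strictly interior points = area - boundary/2 + 1 = 865; answer 865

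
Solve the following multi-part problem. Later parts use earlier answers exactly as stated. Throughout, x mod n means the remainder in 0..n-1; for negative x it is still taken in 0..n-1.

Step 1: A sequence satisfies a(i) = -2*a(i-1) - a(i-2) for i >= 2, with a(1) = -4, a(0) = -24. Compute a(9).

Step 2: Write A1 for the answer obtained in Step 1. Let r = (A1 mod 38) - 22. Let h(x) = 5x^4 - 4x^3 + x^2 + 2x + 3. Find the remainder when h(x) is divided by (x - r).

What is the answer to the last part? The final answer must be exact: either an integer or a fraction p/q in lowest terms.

Step 1: a(2) = -2*(-4) - 1*(-24) = 32; iterating: a(2)=32, a(3)=-60, a(4)=88, a(5)=-116, a(6)=144, a(7)=-172, a(8)=200, a(9)=-228; answer -228
Step 2: A1 = -228; r = -22; remainder = value at the root: 5*(-22)^4 - 4*(-22)^3 + 1*(-22)^2 + 2*(-22)^1 + 3 = (1171280) + (42592) + (484) + (-44) + (3) = 1214315; answer 1214315

1214315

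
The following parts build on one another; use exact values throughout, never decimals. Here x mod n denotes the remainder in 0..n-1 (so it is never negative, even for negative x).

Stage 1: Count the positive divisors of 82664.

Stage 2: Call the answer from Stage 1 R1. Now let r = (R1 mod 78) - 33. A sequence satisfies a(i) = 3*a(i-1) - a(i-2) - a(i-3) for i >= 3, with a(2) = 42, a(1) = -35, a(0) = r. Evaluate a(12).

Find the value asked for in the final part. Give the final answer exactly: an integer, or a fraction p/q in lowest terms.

Stage 1: 82664 = 2^3 * 10333; number of divisors = (3+1) * (1+1) = 8; answer 8
Stage 2: R1 = 8; r = -25; a(3) = 3*(42) - 1*(-35) - 1*(-25) = 186; iterating: a(3)=186, a(4)=551, a(5)=1425, a(6)=3538, a(7)=8638, a(8)=20951, a(9)=50677, a(10)=122442, a(11)=295698, a(12)=713975; answer 713975

713975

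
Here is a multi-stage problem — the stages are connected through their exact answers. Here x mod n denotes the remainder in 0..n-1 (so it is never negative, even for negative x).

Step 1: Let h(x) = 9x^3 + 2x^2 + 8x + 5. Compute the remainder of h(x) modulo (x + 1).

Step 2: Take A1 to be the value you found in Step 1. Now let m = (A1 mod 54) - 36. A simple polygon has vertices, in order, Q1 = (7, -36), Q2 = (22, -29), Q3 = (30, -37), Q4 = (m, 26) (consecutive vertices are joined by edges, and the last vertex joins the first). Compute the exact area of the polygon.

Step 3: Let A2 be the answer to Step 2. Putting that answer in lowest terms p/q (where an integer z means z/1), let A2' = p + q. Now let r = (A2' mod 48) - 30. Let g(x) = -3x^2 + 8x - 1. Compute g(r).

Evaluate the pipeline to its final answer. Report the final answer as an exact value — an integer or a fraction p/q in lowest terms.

-2076

Step 1: remainder = value at the root: 9*(-1)^3 + 2*(-1)^2 + 8*(-1)^1 + 5 = (-9) + (2) + (-8) + (5) = -10; answer -10
Step 2: A1 = -10; m = 8; cross terms: (7*-29 - 22*-36)=589, (22*-37 - 30*-29)=56, (30*26 - 8*-37)=1076, (8*-36 - 7*26)=-470; twice the area = |1251| = 1251; area = 1251/2; answer 1251/2
Step 3: A2 = 1251/2; threaded value p + q = 1253; r = -25; -3*(-25)^2 + 8*(-25)^1 - 1 = (-1875) + (-200) + (-1) = -2076; answer -2076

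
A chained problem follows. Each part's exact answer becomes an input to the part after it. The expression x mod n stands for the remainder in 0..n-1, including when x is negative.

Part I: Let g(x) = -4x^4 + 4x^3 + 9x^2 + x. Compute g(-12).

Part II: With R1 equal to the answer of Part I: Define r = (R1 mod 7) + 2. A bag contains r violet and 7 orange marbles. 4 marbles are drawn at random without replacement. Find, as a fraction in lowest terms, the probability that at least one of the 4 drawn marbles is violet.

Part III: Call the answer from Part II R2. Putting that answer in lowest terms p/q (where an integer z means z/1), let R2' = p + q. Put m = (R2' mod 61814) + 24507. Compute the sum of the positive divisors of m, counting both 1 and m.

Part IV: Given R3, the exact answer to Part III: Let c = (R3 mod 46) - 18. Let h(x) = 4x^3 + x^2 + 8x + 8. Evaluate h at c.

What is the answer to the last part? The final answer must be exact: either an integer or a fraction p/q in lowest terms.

32568

Part I: -4*(-12)^4 + 4*(-12)^3 + 9*(-12)^2 + 1*(-12)^1 = (-82944) + (-6912) + (1296) + (-12) = -88572; answer -88572
Part II: R1 = -88572; r = 8; total draws C(15,4) = 1365; complement C(7,4) = 35; favorable 1365 - 35 = 1330; P = 38/39; answer 38/39
Part III: R2 = 38/39; threaded value p + q = 77; m = 24584; 24584 = 2^3 * 7 * 439; sigma = (1 + 2 + 4 + 8) * (1 + 7) * (1 + 439) = 15 * 8 * 440 = 52800; answer 52800
Part IV: R3 = 52800; c = 20; 4*(20)^3 + 1*(20)^2 + 8*(20)^1 + 8 = (32000) + (400) + (160) + (8) = 32568; answer 32568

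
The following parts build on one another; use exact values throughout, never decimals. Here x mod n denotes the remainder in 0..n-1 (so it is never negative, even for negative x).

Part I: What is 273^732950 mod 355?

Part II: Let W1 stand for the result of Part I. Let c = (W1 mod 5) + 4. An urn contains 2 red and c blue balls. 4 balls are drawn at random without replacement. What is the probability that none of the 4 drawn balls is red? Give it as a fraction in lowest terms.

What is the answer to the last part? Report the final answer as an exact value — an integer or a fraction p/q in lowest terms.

Part I: squarings mod 355: 273^1=273, 273^2=334, 273^4=86, 273^8=296, 273^16=286, 273^32=146, 273^64=16, 273^128=256, 273^256=216, 273^512=151, 273^1024=81, 273^2048=171, 273^4096=131, 273^8192=121, 273^16384=86, 273^32768=296, 273^65536=286, 273^131072=146, 273^262144=16, 273^524288=256; 273^732950 = 273^2 * 273^4 * 273^16 * 273^256 * 273^512 * 273^1024 * 273^2048 * 273^8192 * 273^65536 * 273^131072 * 273^524288 = 329 (mod 355); answer 329
Part II: W1 = 329; c = 8; total draws C(10,4) = 210; favorable C(8,4) = 70; P = 1/3; answer 1/3

1/3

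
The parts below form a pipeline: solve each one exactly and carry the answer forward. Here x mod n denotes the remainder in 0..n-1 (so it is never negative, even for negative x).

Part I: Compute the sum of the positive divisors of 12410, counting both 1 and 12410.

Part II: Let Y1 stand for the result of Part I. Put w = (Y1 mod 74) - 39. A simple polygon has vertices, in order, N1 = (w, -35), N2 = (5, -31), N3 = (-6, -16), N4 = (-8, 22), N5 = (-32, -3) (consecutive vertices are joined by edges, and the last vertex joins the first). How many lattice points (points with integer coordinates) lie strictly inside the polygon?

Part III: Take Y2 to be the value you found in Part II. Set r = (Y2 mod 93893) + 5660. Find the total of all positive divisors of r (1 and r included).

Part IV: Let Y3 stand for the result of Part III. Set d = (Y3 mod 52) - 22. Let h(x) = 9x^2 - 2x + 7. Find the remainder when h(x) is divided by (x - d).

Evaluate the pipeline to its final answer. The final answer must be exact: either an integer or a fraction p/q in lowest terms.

343

Part I: 12410 = 2 * 5 * 17 * 73; sigma = (1 + 2) * (1 + 5) * (1 + 17) * (1 + 73) = 3 * 6 * 18 * 74 = 23976; answer 23976
Part II: Y1 = 23976; w = -39; cross terms: (-39*-31 - 5*-35)=1384, (5*-16 - -6*-31)=-266, (-6*22 - -8*-16)=-260, (-8*-3 - -32*22)=728, (-32*-35 - -39*-3)=1003; twice the area = |2589| = 2589; area = 2589/2; boundary points = 4 + 1 + 2 + 1 + 1 = 9; strictly interior points = area - boundary/2 + 1 = 1291; answer 1291
Part III: Y2 = 1291; r = 6951; 6951 = 3 * 7 * 331; sigma = (1 + 3) * (1 + 7) * (1 + 331) = 4 * 8 * 332 = 10624; answer 10624
Part IV: Y3 = 10624; d = -6; remainder = value at the root: 9*(-6)^2 - 2*(-6)^1 + 7 = (324) + (12) + (7) = 343; answer 343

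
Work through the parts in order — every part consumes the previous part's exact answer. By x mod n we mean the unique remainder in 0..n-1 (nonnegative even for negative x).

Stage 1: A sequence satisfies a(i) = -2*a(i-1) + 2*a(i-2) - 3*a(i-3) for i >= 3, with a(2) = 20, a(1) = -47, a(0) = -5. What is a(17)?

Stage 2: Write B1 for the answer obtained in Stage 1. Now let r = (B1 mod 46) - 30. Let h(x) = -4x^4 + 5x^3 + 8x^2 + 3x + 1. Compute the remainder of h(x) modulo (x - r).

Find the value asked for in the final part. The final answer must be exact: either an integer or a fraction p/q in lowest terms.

-77

Stage 1: a(3) = -2*(20) + 2*(-47) - 3*(-5) = -119; iterating: a(3)=-119, a(4)=419, a(5)=-1136, a(6)=3467, a(7)=-10463, a(8)=31268, a(9)=-93863, a(10)=281651, a(11)=-844832, a(12)=2534555, a(13)=-7603727, a(14)=22811060, a(15)=-68433239, a(16)=205299779, a(17)=-615899216; answer -615899216
Stage 2: B1 = -615899216; r = -2; remainder = value at the root: -4*(-2)^4 + 5*(-2)^3 + 8*(-2)^2 + 3*(-2)^1 + 1 = (-64) + (-40) + (32) + (-6) + (1) = -77; answer -77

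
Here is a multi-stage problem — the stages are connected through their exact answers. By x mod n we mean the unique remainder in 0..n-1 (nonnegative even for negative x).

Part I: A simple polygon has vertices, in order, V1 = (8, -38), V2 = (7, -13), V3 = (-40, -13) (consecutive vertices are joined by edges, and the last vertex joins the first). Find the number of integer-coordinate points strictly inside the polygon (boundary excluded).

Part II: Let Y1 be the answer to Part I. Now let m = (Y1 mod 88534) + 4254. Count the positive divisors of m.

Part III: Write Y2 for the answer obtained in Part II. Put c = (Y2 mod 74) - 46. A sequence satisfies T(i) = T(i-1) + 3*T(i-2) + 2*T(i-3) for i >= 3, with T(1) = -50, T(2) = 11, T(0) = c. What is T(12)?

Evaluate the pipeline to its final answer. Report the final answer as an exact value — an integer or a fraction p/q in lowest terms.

-511241

Part I: cross terms: (8*-13 - 7*-38)=162, (7*-13 - -40*-13)=-611, (-40*-38 - 8*-13)=1624; twice the area = |1175| = 1175; area = 1175/2; boundary points = 1 + 47 + 1 = 49; strictly interior points = area - boundary/2 + 1 = 564; answer 564
Part II: Y1 = 564; m = 4818; 4818 = 2 * 3 * 11 * 73; number of divisors = (1+1) * (1+1) * (1+1) * (1+1) = 16; answer 16
Part III: Y2 = 16; c = -30; T(3) = 1*(11) + 3*(-50) + 2*(-30) = -199; iterating: T(3)=-199, T(4)=-266, T(5)=-841, T(6)=-2037, T(7)=-5092, T(8)=-12885, T(9)=-32235, T(10)=-81074, T(11)=-203549, T(12)=-511241; answer -511241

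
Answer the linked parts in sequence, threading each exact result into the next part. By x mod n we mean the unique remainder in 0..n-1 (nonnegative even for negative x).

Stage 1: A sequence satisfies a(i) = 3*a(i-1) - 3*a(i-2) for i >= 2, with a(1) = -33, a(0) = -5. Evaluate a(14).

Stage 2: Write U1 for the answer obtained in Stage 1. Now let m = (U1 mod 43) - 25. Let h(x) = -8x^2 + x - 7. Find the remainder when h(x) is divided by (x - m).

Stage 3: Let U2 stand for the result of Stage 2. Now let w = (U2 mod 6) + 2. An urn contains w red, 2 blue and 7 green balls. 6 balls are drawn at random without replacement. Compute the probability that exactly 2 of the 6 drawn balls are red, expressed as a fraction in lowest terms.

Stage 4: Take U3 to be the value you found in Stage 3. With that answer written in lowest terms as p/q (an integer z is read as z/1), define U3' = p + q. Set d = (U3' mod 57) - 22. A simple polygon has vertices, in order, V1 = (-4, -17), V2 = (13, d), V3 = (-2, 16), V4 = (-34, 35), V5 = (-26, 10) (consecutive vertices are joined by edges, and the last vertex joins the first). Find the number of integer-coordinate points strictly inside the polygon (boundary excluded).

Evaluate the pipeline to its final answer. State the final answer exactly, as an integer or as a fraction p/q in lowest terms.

Stage 1: a(2) = 3*(-33) - 3*(-5) = -84; iterating: a(2)=-84, a(3)=-153, a(4)=-207, a(5)=-162, a(6)=135, a(7)=891, a(8)=2268, a(9)=4131, a(10)=5589, a(11)=4374, a(12)=-3645, a(13)=-24057, a(14)=-61236; answer -61236
Stage 2: U1 = -61236; m = 14; remainder = value at the root: -8*(14)^2 + 1*(14)^1 - 7 = (-1568) + (14) + (-7) = -1561; answer -1561
Stage 3: U2 = -1561; w = 7; total draws C(16,6) = 8008; favorable C(7,2)*C(9,4) = 2646; P = 189/572; answer 189/572
Stage 4: U3 = 189/572; threaded value p + q = 761; d = -2; cross terms: (-4*-2 - 13*-17)=229, (13*16 - -2*-2)=204, (-2*35 - -34*16)=474, (-34*10 - -26*35)=570, (-26*-17 - -4*10)=482; twice the area = |1959| = 1959; area = 1959/2; boundary points = 1 + 3 + 1 + 1 + 1 = 7; strictly interior points = area - boundary/2 + 1 = 977; answer 977

977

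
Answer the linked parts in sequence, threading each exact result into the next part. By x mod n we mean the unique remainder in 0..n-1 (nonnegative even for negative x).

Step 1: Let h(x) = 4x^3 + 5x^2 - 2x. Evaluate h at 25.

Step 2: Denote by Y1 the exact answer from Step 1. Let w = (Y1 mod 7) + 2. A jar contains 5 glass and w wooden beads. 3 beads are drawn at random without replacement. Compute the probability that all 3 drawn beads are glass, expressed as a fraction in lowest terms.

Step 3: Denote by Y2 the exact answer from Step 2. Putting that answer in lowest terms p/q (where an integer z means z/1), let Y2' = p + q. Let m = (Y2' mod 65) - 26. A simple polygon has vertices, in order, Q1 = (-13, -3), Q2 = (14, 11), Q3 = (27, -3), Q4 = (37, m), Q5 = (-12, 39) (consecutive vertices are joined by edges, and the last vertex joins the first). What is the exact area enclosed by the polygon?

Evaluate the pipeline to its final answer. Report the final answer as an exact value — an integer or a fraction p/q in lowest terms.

1345/2

Step 1: 4*(25)^3 + 5*(25)^2 - 2*(25)^1 = (62500) + (3125) + (-50) = 65575; answer 65575
Step 2: Y1 = 65575; w = 8; total draws C(13,3) = 286; favorable C(5,3) = 10; P = 5/143; answer 5/143
Step 3: Y2 = 5/143; threaded value p + q = 148; m = -8; cross terms: (-13*11 - 14*-3)=-101, (14*-3 - 27*11)=-339, (27*-8 - 37*-3)=-105, (37*39 - -12*-8)=1347, (-12*-3 - -13*39)=543; twice the area = |1345| = 1345; area = 1345/2; answer 1345/2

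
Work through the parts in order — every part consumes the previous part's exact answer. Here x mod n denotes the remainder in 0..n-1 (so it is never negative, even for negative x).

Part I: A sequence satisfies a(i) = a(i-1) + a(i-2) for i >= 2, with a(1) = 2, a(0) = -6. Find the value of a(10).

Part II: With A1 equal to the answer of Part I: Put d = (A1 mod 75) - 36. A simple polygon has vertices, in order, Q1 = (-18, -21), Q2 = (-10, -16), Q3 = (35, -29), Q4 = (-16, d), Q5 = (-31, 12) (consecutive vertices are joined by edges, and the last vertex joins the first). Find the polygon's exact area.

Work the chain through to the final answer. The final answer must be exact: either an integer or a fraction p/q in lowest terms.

2459/2

Part I: a(2) = 1*(2) + 1*(-6) = -4; iterating: a(2)=-4, a(3)=-2, a(4)=-6, a(5)=-8, a(6)=-14, a(7)=-22, a(8)=-36, a(9)=-58, a(10)=-94; answer -94
Part II: A1 = -94; d = 20; cross terms: (-18*-16 - -10*-21)=78, (-10*-29 - 35*-16)=850, (35*20 - -16*-29)=236, (-16*12 - -31*20)=428, (-31*-21 - -18*12)=867; twice the area = |2459| = 2459; area = 2459/2; answer 2459/2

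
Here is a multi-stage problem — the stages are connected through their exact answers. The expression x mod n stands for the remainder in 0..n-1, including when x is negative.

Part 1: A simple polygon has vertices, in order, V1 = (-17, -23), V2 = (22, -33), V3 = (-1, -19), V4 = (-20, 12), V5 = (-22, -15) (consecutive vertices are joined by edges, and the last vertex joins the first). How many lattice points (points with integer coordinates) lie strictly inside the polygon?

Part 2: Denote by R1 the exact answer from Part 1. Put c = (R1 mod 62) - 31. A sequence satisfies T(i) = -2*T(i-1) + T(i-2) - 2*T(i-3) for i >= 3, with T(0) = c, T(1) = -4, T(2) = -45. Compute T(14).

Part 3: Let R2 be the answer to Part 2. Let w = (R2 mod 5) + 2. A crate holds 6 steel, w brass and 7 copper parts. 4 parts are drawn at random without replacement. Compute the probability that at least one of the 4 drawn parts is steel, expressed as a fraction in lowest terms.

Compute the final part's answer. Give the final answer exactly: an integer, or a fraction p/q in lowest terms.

23/26

Part 1: cross terms: (-17*-33 - 22*-23)=1067, (22*-19 - -1*-33)=-451, (-1*12 - -20*-19)=-392, (-20*-15 - -22*12)=564, (-22*-23 - -17*-15)=251; twice the area = |1039| = 1039; area = 1039/2; boundary points = 1 + 1 + 1 + 1 + 1 = 5; strictly interior points = area - boundary/2 + 1 = 518; answer 518
Part 2: R1 = 518; c = -9; T(3) = -2*(-45) + 1*(-4) - 2*(-9) = 104; iterating: T(3)=104, T(4)=-245, T(5)=684, T(6)=-1821, T(7)=4816, T(8)=-12821, T(9)=34100, T(10)=-90653, T(11)=241048, T(12)=-640949, T(13)=1704252, T(14)=-4531549; answer -4531549
Part 3: R2 = -4531549; w = 3; total draws C(16,4) = 1820; complement C(10,4) = 210; favorable 1820 - 210 = 1610; P = 23/26; answer 23/26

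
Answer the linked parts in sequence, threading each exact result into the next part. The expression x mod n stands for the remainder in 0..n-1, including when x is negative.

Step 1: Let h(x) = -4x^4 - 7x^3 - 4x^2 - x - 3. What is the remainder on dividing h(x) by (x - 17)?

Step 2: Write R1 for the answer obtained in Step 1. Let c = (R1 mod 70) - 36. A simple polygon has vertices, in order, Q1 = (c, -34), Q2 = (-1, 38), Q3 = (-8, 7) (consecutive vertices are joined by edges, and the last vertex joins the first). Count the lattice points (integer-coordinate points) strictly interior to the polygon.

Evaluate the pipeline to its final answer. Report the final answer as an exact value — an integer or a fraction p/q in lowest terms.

0

Step 1: remainder = value at the root: -4*(17)^4 - 7*(17)^3 - 4*(17)^2 - 1*(17)^1 - 3 = (-334084) + (-34391) + (-1156) + (-17) + (-3) = -369651; answer -369651
Step 2: R1 = -369651; c = -17; cross terms: (-17*38 - -1*-34)=-680, (-1*7 - -8*38)=297, (-8*-34 - -17*7)=391; twice the area = |8| = 8; area = 4; boundary points = 8 + 1 + 1 = 10; strictly interior points = area - boundary/2 + 1 = 0; answer 0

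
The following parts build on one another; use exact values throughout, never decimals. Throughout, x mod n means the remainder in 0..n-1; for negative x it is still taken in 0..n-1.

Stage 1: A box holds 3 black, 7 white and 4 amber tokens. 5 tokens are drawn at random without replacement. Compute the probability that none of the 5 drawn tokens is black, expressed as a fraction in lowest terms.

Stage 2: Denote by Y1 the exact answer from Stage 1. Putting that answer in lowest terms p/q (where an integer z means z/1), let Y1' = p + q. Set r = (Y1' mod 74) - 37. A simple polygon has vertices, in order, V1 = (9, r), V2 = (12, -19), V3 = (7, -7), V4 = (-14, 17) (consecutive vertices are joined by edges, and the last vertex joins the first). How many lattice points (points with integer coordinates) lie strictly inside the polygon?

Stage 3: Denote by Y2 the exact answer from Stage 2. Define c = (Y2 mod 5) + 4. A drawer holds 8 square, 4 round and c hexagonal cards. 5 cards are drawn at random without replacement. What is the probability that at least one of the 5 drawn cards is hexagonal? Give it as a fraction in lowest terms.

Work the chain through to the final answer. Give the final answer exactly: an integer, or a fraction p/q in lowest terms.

613/646

Stage 1: total draws C(14,5) = 2002; favorable C(11,5) = 462; P = 3/13; answer 3/13
Stage 2: Y1 = 3/13; threaded value p + q = 16; r = -21; cross terms: (9*-19 - 12*-21)=81, (12*-7 - 7*-19)=49, (7*17 - -14*-7)=21, (-14*-21 - 9*17)=141; twice the area = |292| = 292; area = 146; boundary points = 1 + 1 + 3 + 1 = 6; strictly interior points = area - boundary/2 + 1 = 144; answer 144
Stage 3: Y2 = 144; c = 8; total draws C(20,5) = 15504; complement C(12,5) = 792; favorable 15504 - 792 = 14712; P = 613/646; answer 613/646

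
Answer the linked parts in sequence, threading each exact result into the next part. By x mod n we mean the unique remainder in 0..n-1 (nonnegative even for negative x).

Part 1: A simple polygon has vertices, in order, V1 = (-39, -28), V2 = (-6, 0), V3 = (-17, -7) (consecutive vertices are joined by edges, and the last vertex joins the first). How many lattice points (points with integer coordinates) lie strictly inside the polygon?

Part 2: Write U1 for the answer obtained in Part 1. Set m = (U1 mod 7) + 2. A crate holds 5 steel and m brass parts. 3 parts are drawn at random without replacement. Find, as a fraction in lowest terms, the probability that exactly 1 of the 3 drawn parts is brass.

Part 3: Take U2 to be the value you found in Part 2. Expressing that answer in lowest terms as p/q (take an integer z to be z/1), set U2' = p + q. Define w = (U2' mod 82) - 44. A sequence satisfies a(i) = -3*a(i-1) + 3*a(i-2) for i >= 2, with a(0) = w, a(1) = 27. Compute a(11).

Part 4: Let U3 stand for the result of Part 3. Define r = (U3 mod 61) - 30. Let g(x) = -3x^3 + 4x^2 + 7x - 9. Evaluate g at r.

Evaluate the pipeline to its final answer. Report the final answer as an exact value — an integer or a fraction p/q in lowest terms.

-5833

Part 1: cross terms: (-39*0 - -6*-28)=-168, (-6*-7 - -17*0)=42, (-17*-28 - -39*-7)=203; twice the area = |77| = 77; area = 77/2; boundary points = 1 + 1 + 1 = 3; strictly interior points = area - boundary/2 + 1 = 38; answer 38
Part 2: U1 = 38; m = 5; total draws C(10,3) = 120; favorable C(5,1)*C(5,2) = 50; P = 5/12; answer 5/12
Part 3: U2 = 5/12; threaded value p + q = 17; w = -27; a(2) = -3*(27) + 3*(-27) = -162; iterating: a(2)=-162, a(3)=567, a(4)=-2187, a(5)=8262, a(6)=-31347, a(7)=118827, a(8)=-450522, a(9)=1708047, a(10)=-6475707, a(11)=24551262; answer 24551262
Part 4: U3 = 24551262; r = 13; -3*(13)^3 + 4*(13)^2 + 7*(13)^1 - 9 = (-6591) + (676) + (91) + (-9) = -5833; answer -5833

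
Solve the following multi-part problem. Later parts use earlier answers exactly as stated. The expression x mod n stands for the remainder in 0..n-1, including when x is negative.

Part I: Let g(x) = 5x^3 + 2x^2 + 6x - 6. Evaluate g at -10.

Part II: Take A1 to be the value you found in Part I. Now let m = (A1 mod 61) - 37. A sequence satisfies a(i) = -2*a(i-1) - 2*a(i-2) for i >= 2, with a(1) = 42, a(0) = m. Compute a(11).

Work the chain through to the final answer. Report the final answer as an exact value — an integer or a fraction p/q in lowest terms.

Part I: 5*(-10)^3 + 2*(-10)^2 + 6*(-10)^1 - 6 = (-5000) + (200) + (-60) + (-6) = -4866; answer -4866
Part II: A1 = -4866; m = -23; a(2) = -2*(42) - 2*(-23) = -38; iterating: a(2)=-38, a(3)=-8, a(4)=92, a(5)=-168, a(6)=152, a(7)=32, a(8)=-368, a(9)=672, a(10)=-608, a(11)=-128; answer -128

-128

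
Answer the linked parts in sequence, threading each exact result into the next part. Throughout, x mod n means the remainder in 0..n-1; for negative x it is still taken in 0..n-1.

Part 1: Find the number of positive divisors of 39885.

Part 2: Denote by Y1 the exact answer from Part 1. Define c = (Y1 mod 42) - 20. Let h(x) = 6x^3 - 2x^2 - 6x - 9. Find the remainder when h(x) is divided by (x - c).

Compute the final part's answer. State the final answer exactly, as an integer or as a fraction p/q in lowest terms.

-10593

Part 1: 39885 = 3 * 5 * 2659; number of divisors = (1+1) * (1+1) * (1+1) = 8; answer 8
Part 2: Y1 = 8; c = -12; remainder = value at the root: 6*(-12)^3 - 2*(-12)^2 - 6*(-12)^1 - 9 = (-10368) + (-288) + (72) + (-9) = -10593; answer -10593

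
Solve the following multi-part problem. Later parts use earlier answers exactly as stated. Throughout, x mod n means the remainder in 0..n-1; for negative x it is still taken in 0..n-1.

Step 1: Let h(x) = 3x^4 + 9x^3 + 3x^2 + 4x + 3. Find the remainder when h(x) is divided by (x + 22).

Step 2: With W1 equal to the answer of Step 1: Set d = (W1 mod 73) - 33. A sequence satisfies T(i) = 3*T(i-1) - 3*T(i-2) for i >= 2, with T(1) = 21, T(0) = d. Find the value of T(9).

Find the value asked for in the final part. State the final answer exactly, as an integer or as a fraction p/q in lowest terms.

Step 1: remainder = value at the root: 3*(-22)^4 + 9*(-22)^3 + 3*(-22)^2 + 4*(-22)^1 + 3 = (702768) + (-95832) + (1452) + (-88) + (3) = 608303; answer 608303
Step 2: W1 = 608303; d = 34; T(2) = 3*(21) - 3*(34) = -39; iterating: T(2)=-39, T(3)=-180, T(4)=-423, T(5)=-729, T(6)=-918, T(7)=-567, T(8)=1053, T(9)=4860; answer 4860

4860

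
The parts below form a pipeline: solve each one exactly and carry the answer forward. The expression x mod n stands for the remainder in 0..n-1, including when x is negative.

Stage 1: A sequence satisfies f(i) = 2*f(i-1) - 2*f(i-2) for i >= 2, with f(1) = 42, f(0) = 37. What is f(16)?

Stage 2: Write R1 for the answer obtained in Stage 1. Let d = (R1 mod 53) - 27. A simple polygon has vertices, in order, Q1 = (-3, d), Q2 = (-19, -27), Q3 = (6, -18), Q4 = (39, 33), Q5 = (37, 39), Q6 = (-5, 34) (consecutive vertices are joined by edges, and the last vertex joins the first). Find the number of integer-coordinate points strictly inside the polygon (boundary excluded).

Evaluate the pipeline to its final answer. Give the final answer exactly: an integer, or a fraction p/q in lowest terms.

Stage 1: f(2) = 2*(42) - 2*(37) = 10; iterating: f(2)=10, f(3)=-64, f(4)=-148, f(5)=-168, f(6)=-40, f(7)=256, f(8)=592, f(9)=672, f(10)=160, f(11)=-1024, f(12)=-2368, f(13)=-2688, f(14)=-640, f(15)=4096, f(16)=9472; answer 9472
Stage 2: R1 = 9472; d = 11; cross terms: (-3*-27 - -19*11)=290, (-19*-18 - 6*-27)=504, (6*33 - 39*-18)=900, (39*39 - 37*33)=300, (37*34 - -5*39)=1453, (-5*11 - -3*34)=47; twice the area = |3494| = 3494; area = 1747; boundary points = 2 + 1 + 3 + 2 + 1 + 1 = 10; strictly interior points = area - boundary/2 + 1 = 1743; answer 1743

1743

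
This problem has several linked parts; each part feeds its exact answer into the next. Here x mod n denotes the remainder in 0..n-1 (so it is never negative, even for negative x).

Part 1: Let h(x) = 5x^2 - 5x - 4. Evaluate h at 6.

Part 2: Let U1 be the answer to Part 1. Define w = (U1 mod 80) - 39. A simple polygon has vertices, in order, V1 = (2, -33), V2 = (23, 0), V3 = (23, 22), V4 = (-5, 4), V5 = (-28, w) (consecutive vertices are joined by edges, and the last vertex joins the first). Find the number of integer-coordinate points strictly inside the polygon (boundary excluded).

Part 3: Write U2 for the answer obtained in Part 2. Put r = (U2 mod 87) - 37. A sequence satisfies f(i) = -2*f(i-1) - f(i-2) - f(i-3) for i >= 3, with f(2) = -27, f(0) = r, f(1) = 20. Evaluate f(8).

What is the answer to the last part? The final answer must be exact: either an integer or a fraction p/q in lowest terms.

-24

Part 1: 5*(6)^2 - 5*(6)^1 - 4 = (180) + (-30) + (-4) = 146; answer 146
Part 2: U1 = 146; w = 27; cross terms: (2*0 - 23*-33)=759, (23*22 - 23*0)=506, (23*4 - -5*22)=202, (-5*27 - -28*4)=-23, (-28*-33 - 2*27)=870; twice the area = |2314| = 2314; area = 1157; boundary points = 3 + 22 + 2 + 23 + 30 = 80; strictly interior points = area - boundary/2 + 1 = 1118; answer 1118
Part 3: U2 = 1118; r = 37; f(3) = -2*(-27) - 1*(20) - 1*(37) = -3; iterating: f(3)=-3, f(4)=13, f(5)=4, f(6)=-18, f(7)=19, f(8)=-24; answer -24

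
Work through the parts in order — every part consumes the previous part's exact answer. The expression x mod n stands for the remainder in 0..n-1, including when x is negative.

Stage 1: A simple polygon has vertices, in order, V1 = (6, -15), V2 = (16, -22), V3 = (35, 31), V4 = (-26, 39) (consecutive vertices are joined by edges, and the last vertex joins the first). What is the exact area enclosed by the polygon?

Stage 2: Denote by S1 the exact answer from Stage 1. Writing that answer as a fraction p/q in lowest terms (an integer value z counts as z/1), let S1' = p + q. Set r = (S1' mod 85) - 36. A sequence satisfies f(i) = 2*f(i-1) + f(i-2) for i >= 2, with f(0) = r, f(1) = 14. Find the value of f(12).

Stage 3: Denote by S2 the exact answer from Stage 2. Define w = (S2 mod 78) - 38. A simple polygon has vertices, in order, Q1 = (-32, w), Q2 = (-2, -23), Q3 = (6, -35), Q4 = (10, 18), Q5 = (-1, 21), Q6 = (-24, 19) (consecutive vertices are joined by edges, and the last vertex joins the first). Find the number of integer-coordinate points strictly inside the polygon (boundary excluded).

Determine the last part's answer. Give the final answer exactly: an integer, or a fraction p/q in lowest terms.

Stage 1: cross terms: (6*-22 - 16*-15)=108, (16*31 - 35*-22)=1266, (35*39 - -26*31)=2171, (-26*-15 - 6*39)=156; twice the area = |3701| = 3701; area = 3701/2; answer 3701/2
Stage 2: S1 = 3701/2; threaded value p + q = 3703; r = 12; f(2) = 2*(14) + 1*(12) = 40; iterating: f(2)=40, f(3)=94, f(4)=228, f(5)=550, f(6)=1328, f(7)=3206, f(8)=7740, f(9)=18686, f(10)=45112, f(11)=108910, f(12)=262932; answer 262932
Stage 3: S2 = 262932; w = 34; cross terms: (-32*-23 - -2*34)=804, (-2*-35 - 6*-23)=208, (6*18 - 10*-35)=458, (10*21 - -1*18)=228, (-1*19 - -24*21)=485, (-24*34 - -32*19)=-208; twice the area = |1975| = 1975; area = 1975/2; boundary points = 3 + 4 + 1 + 1 + 1 + 1 = 11; strictly interior points = area - boundary/2 + 1 = 983; answer 983

983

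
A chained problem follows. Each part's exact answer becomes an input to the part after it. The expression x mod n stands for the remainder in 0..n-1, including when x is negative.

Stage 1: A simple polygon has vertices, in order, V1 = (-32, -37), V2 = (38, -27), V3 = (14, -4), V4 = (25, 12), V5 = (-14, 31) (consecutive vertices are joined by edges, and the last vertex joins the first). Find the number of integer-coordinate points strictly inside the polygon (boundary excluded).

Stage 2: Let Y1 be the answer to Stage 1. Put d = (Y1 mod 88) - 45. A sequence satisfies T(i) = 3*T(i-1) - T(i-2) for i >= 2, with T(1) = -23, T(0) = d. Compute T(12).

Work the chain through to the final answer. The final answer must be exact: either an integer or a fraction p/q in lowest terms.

Stage 1: cross terms: (-32*-27 - 38*-37)=2270, (38*-4 - 14*-27)=226, (14*12 - 25*-4)=268, (25*31 - -14*12)=943, (-14*-37 - -32*31)=1510; twice the area = |5217| = 5217; area = 5217/2; boundary points = 10 + 1 + 1 + 1 + 2 = 15; strictly interior points = area - boundary/2 + 1 = 2602; answer 2602
Stage 2: Y1 = 2602; d = 5; T(2) = 3*(-23) - 1*(5) = -74; iterating: T(2)=-74, T(3)=-199, T(4)=-523, T(5)=-1370, T(6)=-3587, T(7)=-9391, T(8)=-24586, T(9)=-64367, T(10)=-168515, T(11)=-441178, T(12)=-1155019; answer -1155019

-1155019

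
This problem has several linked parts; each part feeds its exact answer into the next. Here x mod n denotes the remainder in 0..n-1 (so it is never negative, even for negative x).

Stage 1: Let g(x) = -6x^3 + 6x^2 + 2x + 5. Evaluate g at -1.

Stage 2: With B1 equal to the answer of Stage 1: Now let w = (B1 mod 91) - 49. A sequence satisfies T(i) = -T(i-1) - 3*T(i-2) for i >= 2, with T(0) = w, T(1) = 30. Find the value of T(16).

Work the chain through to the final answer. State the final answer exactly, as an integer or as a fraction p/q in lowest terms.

Stage 1: -6*(-1)^3 + 6*(-1)^2 + 2*(-1)^1 + 5 = (6) + (6) + (-2) + (5) = 15; answer 15
Stage 2: B1 = 15; w = -34; T(2) = -1*(30) - 3*(-34) = 72; iterating: T(2)=72, T(3)=-162, T(4)=-54, T(5)=540, T(6)=-378, T(7)=-1242, T(8)=2376, T(9)=1350, T(10)=-8478, T(11)=4428, T(12)=21006, T(13)=-34290, T(14)=-28728, T(15)=131598, T(16)=-45414; answer -45414

-45414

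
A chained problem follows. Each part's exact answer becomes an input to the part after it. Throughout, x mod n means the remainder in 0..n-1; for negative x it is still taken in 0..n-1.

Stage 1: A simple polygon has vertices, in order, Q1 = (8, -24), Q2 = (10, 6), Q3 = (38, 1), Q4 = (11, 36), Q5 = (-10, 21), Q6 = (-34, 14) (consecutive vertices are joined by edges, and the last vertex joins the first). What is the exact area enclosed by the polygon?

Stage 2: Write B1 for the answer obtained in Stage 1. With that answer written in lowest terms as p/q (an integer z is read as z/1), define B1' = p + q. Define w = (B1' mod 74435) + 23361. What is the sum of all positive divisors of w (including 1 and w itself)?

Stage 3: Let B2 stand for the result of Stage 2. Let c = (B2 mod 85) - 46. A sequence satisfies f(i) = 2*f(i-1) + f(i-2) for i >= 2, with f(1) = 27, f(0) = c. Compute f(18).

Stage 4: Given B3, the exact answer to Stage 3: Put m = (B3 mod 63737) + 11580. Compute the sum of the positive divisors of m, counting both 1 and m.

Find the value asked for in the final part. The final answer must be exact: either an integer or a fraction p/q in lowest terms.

159360

Stage 1: cross terms: (8*6 - 10*-24)=288, (10*1 - 38*6)=-218, (38*36 - 11*1)=1357, (11*21 - -10*36)=591, (-10*14 - -34*21)=574, (-34*-24 - 8*14)=704; twice the area = |3296| = 3296; area = 1648; answer 1648
Stage 2: B1 = 1648; threaded value p + q = 1649; w = 25010; 25010 = 2 * 5 * 41 * 61; sigma = (1 + 2) * (1 + 5) * (1 + 41) * (1 + 61) = 3 * 6 * 42 * 62 = 46872; answer 46872
Stage 3: B2 = 46872; c = -9; f(2) = 2*(27) + 1*(-9) = 45; iterating: f(2)=45, f(3)=117, f(4)=279, f(5)=675, f(6)=1629, f(7)=3933, f(8)=9495, f(9)=22923, f(10)=55341, f(11)=133605, f(12)=322551, f(13)=778707, f(14)=1879965, f(15)=4538637, f(16)=10957239, f(17)=26453115, f(18)=63863469; answer 63863469
Stage 4: B3 = 63863469; m = 74312; 74312 = 2^3 * 7 * 1327; sigma = (1 + 2 + 4 + 8) * (1 + 7) * (1 + 1327) = 15 * 8 * 1328 = 159360; answer 159360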